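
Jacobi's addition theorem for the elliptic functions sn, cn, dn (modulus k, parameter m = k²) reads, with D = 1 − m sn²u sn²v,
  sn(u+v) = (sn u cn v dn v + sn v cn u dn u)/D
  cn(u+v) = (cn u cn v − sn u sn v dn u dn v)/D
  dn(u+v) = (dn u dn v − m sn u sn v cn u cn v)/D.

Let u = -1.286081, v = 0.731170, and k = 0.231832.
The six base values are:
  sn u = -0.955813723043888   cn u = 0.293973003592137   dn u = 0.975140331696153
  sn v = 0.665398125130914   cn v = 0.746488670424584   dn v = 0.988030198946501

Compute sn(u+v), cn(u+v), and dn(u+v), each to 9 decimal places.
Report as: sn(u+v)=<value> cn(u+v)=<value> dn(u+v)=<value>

m = k² = 0.053746076224
D = 1 − m·sn²u·sn²v = 0.9782601555389164
sn(u+v) = (sn u·cn v·dn v + sn v·cn u·dn u)/D = -0.5142173045294263/0.9782601555389164 = -0.5256447394058973
cn(u+v) = (cn u·cn v − sn u·sn v·dn u·dn v)/D = 0.8322100069318538/0.9782601555389164 = 0.8507041835649489
dn(u+v) = (dn u·dn v − m·sn u·sn v·cn u·cn v)/D = 0.9709693222433687/0.9782601555389164 = 0.992547142746981

sn(u+v)=-0.525644739 cn(u+v)=0.850704184 dn(u+v)=0.992547143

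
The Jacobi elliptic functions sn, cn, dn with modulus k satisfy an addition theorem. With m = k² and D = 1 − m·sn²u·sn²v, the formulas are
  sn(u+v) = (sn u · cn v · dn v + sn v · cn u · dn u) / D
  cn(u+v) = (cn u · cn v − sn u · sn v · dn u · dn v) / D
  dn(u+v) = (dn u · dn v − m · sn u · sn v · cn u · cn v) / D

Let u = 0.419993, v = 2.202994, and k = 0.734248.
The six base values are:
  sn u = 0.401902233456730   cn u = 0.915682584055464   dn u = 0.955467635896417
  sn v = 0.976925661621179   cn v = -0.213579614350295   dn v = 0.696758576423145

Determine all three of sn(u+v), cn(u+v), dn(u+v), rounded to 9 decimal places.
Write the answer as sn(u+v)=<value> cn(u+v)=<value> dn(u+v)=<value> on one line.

m = k² = 0.539120125504
D = 1 − m·sn²u·sn²v = 0.9168907392785208
sn(u+v) = (sn u·cn v·dn v + sn v·cn u·dn u)/D = 0.7949087689956206/0.9168907392785208 = 0.8669612800551515
cn(u+v) = (cn u·cn v − sn u·sn v·dn u·dn v)/D = -0.4569558805274088/0.9168907392785208 = -0.4983754998845079
dn(u+v) = (dn u·dn v − m·sn u·sn v·cn u·cn v)/D = 0.707127590519591/0.9168907392785208 = 0.7712233968858848

sn(u+v)=0.866961280 cn(u+v)=-0.498375500 dn(u+v)=0.771223397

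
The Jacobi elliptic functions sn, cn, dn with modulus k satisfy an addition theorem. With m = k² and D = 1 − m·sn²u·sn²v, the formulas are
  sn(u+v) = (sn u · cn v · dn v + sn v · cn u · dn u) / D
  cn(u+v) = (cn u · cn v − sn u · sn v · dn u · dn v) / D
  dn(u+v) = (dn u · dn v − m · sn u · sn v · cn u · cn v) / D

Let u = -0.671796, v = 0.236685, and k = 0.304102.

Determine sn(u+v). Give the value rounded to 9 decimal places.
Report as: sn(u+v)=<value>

sn(u+v)=-0.420403026

sn u = -0.6190502406766134, cn u = 0.7853513860166206, dn u = 0.9821202954563261
sn v = 0.2342849343189947, cn v = 0.9721679739382204, dn v = 0.9974587378942801
m = k² = 0.092478026404
D = 1 − m·sn²u·sn²v = 0.998054733665611
sn(u+v) = (sn u·cn v·dn v + sn v·cn u·dn u)/D = -0.4195852299939733/0.998054733665611 = -0.4204030258470287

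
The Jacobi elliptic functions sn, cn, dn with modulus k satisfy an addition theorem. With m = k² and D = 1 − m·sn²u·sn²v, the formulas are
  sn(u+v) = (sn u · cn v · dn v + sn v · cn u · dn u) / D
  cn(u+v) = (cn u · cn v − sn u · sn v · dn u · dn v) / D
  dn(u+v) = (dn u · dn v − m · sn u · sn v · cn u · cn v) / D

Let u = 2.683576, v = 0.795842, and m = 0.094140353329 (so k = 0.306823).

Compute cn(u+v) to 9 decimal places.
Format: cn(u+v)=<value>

sn u = 0.5088643842949087, cn u = -0.860846698545196, dn u = 0.9877363100051335
sn v = 0.7095696841443806, cn v = 0.7046352697270014, dn v = 0.9760129890415495
m = k² = 0.094140353329
D = 1 − m·sn²u·sn²v = 0.9877264544301591
cn(u+v) = (cn u·cn v − sn u·sn v·dn u·dn v)/D = -0.95467469071357/0.9877264544301591 = -0.9665375331719171

cn(u+v)=-0.966537533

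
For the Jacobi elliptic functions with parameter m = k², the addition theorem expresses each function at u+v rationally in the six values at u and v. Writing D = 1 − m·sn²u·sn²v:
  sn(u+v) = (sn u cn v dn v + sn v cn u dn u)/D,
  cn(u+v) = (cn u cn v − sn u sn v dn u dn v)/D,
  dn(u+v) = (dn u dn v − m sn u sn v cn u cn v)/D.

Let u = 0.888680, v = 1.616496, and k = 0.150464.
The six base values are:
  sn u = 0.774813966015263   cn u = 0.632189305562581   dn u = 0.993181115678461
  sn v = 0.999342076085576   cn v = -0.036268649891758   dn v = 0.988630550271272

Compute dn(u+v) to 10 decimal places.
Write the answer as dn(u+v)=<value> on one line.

dn(u+v)=0.9958076159

m = k² = 0.022639415296
D = 1 − m·sn²u·sn²v = 0.986426606702183
dn(u+v) = (dn u·dn v − m·sn u·sn v·cn u·cn v)/D = 0.9822911274754577/0.986426606702183 = 0.9958076158949614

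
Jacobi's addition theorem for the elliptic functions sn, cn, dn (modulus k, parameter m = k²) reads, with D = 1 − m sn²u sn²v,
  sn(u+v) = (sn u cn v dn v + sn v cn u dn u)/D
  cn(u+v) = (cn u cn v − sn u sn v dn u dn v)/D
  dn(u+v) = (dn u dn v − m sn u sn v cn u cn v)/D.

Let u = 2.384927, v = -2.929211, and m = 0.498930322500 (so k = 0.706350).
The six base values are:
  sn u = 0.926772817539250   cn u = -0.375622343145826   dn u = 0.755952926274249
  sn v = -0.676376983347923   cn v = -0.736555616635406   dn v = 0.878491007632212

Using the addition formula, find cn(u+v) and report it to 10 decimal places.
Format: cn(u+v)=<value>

cn(u+v)=0.8619366381

m = k² = 0.4989303225
D = 1 − m·sn²u·sn²v = 0.8039512333195537
cn(u+v) = (cn u·cn v − sn u·sn v·dn u·dn v)/D = 0.6929550232451971/0.8039512333195537 = 0.8619366381017318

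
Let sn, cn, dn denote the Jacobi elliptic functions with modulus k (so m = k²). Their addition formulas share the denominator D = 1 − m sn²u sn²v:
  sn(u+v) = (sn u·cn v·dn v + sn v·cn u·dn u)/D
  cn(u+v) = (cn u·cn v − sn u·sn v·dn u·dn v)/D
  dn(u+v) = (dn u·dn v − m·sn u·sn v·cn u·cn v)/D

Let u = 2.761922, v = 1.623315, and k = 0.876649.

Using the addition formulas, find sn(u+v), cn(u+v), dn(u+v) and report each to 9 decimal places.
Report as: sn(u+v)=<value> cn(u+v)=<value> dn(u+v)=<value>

sn(u+v)=-0.003097729 cn(u+v)=-0.999995202 dn(u+v)=0.999996313

sn u = 0.9593575389067386, cn u = -0.2821933956399503, dn u = 0.541004297933524
sn v = 0.9598288367453945, cn v = 0.2805861795455771, dn v = 0.5403614748491907
m = k² = 0.768513469201
D = 1 − m·sn²u·sn²v = 0.3483715218245949
sn(u+v) = (sn u·cn v·dn v + sn v·cn u·dn u)/D = -0.001079160481743797/0.3483715218245949 = -0.003097728758343094
cn(u+v) = (cn u·cn v − sn u·sn v·dn u·dn v)/D = -0.3483698503473555/0.3483715218245949 = -0.9999952020267596
dn(u+v) = (dn u·dn v − m·sn u·sn v·cn u·cn v)/D = 0.3483702372725363/0.3483715218245949 = 0.9999963126949876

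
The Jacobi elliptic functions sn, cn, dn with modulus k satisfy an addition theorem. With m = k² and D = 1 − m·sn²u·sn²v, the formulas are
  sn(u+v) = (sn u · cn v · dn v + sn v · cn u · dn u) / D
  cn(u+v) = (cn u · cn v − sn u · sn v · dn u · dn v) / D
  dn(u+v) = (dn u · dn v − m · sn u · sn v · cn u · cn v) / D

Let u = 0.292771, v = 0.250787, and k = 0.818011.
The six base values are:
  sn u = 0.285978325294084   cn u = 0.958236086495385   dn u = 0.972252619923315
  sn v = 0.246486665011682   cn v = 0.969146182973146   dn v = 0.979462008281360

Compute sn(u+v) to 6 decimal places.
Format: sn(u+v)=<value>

sn(u+v)=0.502773

m = k² = 0.669141996121
D = 1 − m·sn²u·sn²v = 0.9966751551648026
sn(u+v) = (sn u·cn v·dn v + sn v·cn u·dn u)/D = 0.5011012958172332/0.9966751551648026 = 0.5027729378228305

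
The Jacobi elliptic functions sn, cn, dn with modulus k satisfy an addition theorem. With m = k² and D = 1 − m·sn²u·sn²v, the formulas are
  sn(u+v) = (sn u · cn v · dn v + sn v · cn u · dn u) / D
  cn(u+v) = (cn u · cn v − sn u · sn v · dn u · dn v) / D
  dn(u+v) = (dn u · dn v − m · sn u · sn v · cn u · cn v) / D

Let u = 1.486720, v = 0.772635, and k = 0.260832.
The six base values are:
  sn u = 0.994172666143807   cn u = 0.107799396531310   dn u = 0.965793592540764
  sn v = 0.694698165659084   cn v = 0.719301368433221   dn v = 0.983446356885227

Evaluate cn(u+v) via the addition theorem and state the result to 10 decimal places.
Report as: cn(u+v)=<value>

cn(u+v)=-0.5978444004

m = k² = 0.068033332224
D = 1 − m·sn²u·sn²v = 0.9675482826964736
cn(u+v) = (cn u·cn v − sn u·sn v·dn u·dn v)/D = -0.5784433228991795/0.9675482826964736 = -0.5978444003715327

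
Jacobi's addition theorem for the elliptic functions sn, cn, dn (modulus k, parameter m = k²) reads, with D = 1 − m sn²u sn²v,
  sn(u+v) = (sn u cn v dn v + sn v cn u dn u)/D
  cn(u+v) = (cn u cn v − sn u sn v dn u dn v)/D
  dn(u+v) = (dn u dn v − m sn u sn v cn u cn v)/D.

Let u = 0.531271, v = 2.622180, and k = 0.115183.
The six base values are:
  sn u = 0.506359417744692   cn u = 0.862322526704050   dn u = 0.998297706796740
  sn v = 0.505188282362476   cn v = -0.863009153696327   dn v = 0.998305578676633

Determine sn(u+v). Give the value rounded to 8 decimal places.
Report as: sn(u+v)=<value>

m = k² = 0.013267123489
D = 1 − m·sn²u·sn²v = 0.9991318373603334
sn(u+v) = (sn u·cn v·dn v + sn v·cn u·dn u)/D = -0.001358705427665843/0.9991318373603334 = -0.001359886029911217

sn(u+v)=-0.00135989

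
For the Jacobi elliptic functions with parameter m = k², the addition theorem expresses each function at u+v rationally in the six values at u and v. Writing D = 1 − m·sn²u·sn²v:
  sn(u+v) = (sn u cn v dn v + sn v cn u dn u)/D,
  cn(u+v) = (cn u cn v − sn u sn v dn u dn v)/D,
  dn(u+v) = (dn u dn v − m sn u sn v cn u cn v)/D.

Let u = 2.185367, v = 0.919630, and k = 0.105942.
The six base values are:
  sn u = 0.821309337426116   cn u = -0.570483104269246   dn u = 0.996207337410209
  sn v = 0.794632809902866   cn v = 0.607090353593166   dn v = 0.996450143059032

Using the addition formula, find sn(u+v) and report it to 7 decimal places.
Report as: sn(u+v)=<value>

sn(u+v)=0.0454510

m = k² = 0.011223707364
D = 1 − m·sn²u·sn²v = 0.9952193952226677
sn(u+v) = (sn u·cn v·dn v + sn v·cn u·dn u)/D = 0.04523370060695743/0.9952193952226677 = 0.04545098379723294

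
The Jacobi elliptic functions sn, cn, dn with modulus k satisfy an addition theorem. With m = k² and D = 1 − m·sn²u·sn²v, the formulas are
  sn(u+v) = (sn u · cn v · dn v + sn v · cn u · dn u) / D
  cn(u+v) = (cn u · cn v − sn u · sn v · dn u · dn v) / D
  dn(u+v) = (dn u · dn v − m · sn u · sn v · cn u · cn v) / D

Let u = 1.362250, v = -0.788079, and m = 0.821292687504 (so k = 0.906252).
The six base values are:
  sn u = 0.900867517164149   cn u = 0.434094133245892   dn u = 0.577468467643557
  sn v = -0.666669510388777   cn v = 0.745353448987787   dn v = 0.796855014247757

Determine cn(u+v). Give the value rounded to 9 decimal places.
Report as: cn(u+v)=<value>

m = k² = 0.821292687504
D = 1 − m·sn²u·sn²v = 0.7037618421469936
cn(u+v) = (cn u·cn v − sn u·sn v·dn u·dn v)/D = 0.5999160549973527/0.7037618421469936 = 0.8524418618195688

cn(u+v)=0.852441862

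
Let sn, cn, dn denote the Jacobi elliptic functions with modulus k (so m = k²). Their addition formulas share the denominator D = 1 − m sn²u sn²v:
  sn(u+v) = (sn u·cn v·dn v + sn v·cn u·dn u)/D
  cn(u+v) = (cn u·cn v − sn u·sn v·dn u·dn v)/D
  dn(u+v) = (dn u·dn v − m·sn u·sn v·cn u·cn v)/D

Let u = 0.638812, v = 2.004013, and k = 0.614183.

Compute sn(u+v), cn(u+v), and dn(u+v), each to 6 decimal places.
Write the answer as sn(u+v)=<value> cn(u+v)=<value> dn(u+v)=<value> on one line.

sn(u+v)=0.747752 cn(u+v)=-0.663978 dn(u+v)=0.888304

sn u = 0.5841138730095259, cn u = 0.8116717214230218, dn u = 0.9334326010458959
sn v = 0.9816909642594366, cn v = -0.1904805782524234, dn v = 0.7977881215790705
m = k² = 0.377220757489
D = 1 − m·sn²u·sn²v = 0.8759661534466647
sn(u+v) = (sn u·cn v·dn v + sn v·cn u·dn u)/D = 0.6550053929434734/0.8759661534466647 = 0.7477519426592263
cn(u+v) = (cn u·cn v − sn u·sn v·dn u·dn v)/D = -0.5816224180678661/0.8759661534466647 = -0.6639781865764516
dn(u+v) = (dn u·dn v − m·sn u·sn v·cn u·cn v)/D = 0.7781239628226761/0.8759661534466647 = 0.8883036858912769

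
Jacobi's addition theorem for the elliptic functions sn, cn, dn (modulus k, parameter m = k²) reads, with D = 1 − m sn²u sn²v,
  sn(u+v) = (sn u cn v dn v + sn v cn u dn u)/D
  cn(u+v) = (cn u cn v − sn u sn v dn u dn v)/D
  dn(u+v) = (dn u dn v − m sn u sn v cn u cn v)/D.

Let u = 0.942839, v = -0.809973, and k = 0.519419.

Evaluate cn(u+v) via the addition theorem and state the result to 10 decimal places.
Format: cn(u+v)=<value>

cn(u+v)=0.9912002046

sn u = 0.7903874285150478, cn u = 0.6126073072085986, dn u = 0.9118415777026589
sn v = -0.7097315120244564, cn v = 0.7044722711643652, dn v = 0.9295690551661325
m = k² = 0.269796097561
D = 1 − m·sn²u·sn²v = 0.9151007432718703
cn(u+v) = (cn u·cn v − sn u·sn v·dn u·dn v)/D = 0.9070480439177986/0.9151007432718703 = 0.9912002045531294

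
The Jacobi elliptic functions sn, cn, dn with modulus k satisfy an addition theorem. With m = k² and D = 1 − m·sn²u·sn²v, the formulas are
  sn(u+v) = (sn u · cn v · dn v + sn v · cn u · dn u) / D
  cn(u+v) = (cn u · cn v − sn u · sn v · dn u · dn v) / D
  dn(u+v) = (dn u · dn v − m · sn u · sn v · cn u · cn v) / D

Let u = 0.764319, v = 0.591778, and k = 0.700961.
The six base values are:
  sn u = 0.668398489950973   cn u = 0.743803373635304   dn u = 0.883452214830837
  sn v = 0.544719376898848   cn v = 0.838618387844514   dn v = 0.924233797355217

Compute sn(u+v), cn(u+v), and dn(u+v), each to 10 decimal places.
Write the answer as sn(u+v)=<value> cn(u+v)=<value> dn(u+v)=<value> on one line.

m = k² = 0.491346323521
D = 1 − m·sn²u·sn²v = 0.9348665204350779
sn(u+v) = (sn u·cn v·dn v + sn v·cn u·dn u)/D = 0.8760050692828291/0.9348665204350779 = 0.9370375878635003
cn(u+v) = (cn u·cn v − sn u·sn v·dn u·dn v)/D = 0.3264820509938881/0.9348665204350779 = 0.349228519641442
dn(u+v) = (dn u·dn v − m·sn u·sn v·cn u·cn v)/D = 0.7049281316732749/0.9348665204350779 = 0.7540414767930807

sn(u+v)=0.9370375879 cn(u+v)=0.3492285196 dn(u+v)=0.7540414768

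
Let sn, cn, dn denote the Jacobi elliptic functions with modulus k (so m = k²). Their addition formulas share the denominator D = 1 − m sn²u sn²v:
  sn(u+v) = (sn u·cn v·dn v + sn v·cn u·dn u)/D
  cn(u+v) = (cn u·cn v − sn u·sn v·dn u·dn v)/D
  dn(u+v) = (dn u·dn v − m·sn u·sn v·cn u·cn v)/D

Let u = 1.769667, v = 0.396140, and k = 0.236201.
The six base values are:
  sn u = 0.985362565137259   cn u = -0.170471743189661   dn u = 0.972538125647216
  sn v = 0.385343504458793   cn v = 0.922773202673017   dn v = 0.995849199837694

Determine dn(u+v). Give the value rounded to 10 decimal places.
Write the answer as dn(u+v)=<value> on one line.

dn(u+v)=0.9797141480

m = k² = 0.055790912401
D = 1 − m·sn²u·sn²v = 0.9919563777407035
dn(u+v) = (dn u·dn v − m·sn u·sn v·cn u·cn v)/D = 0.9718336974796771/0.9919563777407035 = 0.9797141480083448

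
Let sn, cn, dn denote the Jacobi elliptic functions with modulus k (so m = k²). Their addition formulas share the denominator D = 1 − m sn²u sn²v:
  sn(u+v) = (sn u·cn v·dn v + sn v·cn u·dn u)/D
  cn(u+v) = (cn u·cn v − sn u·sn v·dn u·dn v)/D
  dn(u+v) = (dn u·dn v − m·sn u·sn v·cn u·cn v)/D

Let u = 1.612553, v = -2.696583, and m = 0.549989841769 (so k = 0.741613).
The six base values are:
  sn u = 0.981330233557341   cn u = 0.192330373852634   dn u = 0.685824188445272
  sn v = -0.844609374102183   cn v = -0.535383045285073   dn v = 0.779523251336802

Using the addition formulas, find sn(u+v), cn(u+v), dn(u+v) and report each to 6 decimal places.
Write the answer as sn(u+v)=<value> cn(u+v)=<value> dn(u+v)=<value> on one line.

sn(u+v)=-0.837328 cn(u+v)=0.546701 dn(u+v)=0.783832

m = k² = 0.549989841769
D = 1 − m·sn²u·sn²v = 0.622169667097822
sn(u+v) = (sn u·cn v·dn v + sn v·cn u·dn u)/D = -0.5209598755234138/0.622169667097822 = -0.837327666508539
cn(u+v) = (cn u·cn v − sn u·sn v·dn u·dn v)/D = 0.340141004219197/0.622169667097822 = 0.5467013617134723
dn(u+v) = (dn u·dn v − m·sn u·sn v·cn u·cn v)/D = 0.4876764255573005/0.622169667097822 = 0.783831889188877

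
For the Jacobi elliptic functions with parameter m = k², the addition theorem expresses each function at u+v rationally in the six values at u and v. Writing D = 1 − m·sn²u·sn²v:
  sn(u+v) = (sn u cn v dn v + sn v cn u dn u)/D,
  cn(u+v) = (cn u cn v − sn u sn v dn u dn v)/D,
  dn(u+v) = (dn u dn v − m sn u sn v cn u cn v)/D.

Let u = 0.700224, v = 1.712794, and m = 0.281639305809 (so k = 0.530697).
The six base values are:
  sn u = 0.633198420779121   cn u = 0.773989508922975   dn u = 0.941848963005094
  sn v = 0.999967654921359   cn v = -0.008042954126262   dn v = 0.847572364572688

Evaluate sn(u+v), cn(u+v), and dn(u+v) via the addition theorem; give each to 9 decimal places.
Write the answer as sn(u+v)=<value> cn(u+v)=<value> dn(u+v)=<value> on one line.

sn(u+v)=0.816877395 cn(u+v)=-0.576811340 dn(u+v)=0.901146647

m = k² = 0.281639305809
D = 1 − m·sn²u·sn²v = 0.8870867738425367
sn(u+v) = (sn u·cn v·dn v + sn v·cn u·dn u)/D = 0.7246411328550352/0.8870867738425367 = 0.816877394886809
cn(u+v) = (cn u·cn v − sn u·sn v·dn u·dn v)/D = -0.5116817105397954/0.8870867738425367 = -0.5768113398009269
dn(u+v) = (dn u·dn v − m·sn u·sn v·cn u·cn v)/D = 0.7993952720807826/0.8870867738425367 = 0.901146647264386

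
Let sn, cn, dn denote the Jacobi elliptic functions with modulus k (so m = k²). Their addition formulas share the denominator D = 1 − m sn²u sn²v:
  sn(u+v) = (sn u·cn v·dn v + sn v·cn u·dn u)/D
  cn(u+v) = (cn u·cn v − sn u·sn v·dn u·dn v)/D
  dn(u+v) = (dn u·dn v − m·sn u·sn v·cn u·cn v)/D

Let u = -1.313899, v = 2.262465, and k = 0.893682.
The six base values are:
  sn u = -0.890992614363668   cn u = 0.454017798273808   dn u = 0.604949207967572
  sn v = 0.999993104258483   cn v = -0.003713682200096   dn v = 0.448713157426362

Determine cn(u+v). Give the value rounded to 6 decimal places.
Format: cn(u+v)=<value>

m = k² = 0.798667517124
D = 1 − m·sn²u·sn²v = 0.3659722884934664
cn(u+v) = (cn u·cn v − sn u·sn v·dn u·dn v)/D = 0.2401710138154099/0.3659722884934664 = 0.6562546437711979

cn(u+v)=0.656255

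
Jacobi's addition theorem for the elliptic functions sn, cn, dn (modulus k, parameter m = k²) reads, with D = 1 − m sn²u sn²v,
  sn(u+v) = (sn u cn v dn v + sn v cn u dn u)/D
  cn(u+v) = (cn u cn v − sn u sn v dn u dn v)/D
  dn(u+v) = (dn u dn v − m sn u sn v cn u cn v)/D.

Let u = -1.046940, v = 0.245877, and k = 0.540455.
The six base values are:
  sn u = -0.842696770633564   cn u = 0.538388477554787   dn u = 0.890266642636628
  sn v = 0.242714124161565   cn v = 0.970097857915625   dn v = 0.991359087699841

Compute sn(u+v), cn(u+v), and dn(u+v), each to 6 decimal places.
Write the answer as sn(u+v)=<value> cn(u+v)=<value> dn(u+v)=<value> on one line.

sn(u+v)=-0.702686 cn(u+v)=0.711500 dn(u+v)=0.925081

m = k² = 0.292091607025
D = 1 − m·sn²u·sn²v = 0.9877805449838499
sn(u+v) = (sn u·cn v·dn v + sn v·cn u·dn u)/D = -0.6940992631495146/0.9877805449838499 = -0.702685699444367
cn(u+v) = (cn u·cn v − sn u·sn v·dn u·dn v)/D = 0.7028062449522573/0.9877805449838499 = 0.7115003919861047
dn(u+v) = (dn u·dn v − m·sn u·sn v·cn u·cn v)/D = 0.9137769560186226/0.9877805449838499 = 0.925080940963018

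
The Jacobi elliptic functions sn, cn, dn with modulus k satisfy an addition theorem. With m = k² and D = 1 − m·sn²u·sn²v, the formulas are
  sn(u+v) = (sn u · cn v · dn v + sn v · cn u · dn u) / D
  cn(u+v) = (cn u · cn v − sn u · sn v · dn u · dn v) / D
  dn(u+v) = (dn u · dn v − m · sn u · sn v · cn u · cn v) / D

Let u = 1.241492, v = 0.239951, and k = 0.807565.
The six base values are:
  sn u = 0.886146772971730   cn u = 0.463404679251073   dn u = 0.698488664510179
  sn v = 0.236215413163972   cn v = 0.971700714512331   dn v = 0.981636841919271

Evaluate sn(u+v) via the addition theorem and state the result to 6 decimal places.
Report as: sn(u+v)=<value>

sn(u+v)=0.948829

m = k² = 0.652161229225
D = 1 − m·sn²u·sn²v = 0.9714252288199726
sn(u+v) = (sn u·cn v·dn v + sn v·cn u·dn u)/D = 0.9217163916133188/0.9714252288199726 = 0.9488289620941418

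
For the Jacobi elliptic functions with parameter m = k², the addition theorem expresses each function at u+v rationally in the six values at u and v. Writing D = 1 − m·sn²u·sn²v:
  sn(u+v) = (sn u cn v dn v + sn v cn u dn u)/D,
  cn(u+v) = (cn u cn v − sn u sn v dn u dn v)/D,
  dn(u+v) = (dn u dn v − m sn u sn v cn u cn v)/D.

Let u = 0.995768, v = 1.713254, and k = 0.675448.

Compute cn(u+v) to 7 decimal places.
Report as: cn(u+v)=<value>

sn u = 0.8043896865099026, cn u = 0.5941020385729211, dn u = 0.8395234824635584
sn v = 0.996975192611641, cn v = 0.07772043049920269, dn v = 0.7392738604819048
m = k² = 0.456230000704
D = 1 − m·sn²u·sn²v = 0.7065828249167128
cn(u+v) = (cn u·cn v − sn u·sn v·dn u·dn v)/D = -0.4515506631460032/0.7065828249167128 = -0.6390626084057859

cn(u+v)=-0.6390626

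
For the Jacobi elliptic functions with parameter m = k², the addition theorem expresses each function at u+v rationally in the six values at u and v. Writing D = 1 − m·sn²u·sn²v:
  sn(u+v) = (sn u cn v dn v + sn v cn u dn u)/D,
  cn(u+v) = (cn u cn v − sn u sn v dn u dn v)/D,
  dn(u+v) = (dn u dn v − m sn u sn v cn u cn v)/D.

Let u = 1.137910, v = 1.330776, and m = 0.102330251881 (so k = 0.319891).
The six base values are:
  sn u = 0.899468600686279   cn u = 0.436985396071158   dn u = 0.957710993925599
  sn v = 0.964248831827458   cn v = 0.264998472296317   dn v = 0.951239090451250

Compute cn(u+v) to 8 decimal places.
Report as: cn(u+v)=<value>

cn(u+v)=-0.73056686

m = k² = 0.102330251881
D = 1 − m·sn²u·sn²v = 0.9230241841724905
cn(u+v) = (cn u·cn v − sn u·sn v·dn u·dn v)/D = -0.6743308820092669/0.9230241841724905 = -0.7305668622472964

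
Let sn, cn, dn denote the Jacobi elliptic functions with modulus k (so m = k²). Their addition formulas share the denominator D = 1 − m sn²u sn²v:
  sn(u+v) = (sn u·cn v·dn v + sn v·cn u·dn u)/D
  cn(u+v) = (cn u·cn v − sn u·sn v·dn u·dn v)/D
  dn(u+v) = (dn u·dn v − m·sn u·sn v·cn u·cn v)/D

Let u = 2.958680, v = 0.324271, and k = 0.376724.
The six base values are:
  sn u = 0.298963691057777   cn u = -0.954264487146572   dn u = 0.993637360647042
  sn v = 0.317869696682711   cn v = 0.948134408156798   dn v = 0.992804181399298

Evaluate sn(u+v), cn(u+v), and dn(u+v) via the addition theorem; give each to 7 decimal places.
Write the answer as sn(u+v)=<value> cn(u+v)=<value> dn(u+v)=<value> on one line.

m = k² = 0.141920972176
D = 1 − m·sn²u·sn²v = 0.9987183137477312
sn(u+v) = (sn u·cn v·dn v + sn v·cn u·dn u)/D = -0.01998372082846117/0.9987183137477312 = -0.0200093665584958
cn(u+v) = (cn u·cn v − sn u·sn v·dn u·dn v)/D = -0.9985183629342837/0.9987183137477312 = -0.9997997925834591
dn(u+v) = (dn u·dn v − m·sn u·sn v·cn u·cn v)/D = 0.9986899389714831/0.9987183137477312 = 0.9999715888095196

sn(u+v)=-0.0200094 cn(u+v)=-0.9997998 dn(u+v)=0.9999716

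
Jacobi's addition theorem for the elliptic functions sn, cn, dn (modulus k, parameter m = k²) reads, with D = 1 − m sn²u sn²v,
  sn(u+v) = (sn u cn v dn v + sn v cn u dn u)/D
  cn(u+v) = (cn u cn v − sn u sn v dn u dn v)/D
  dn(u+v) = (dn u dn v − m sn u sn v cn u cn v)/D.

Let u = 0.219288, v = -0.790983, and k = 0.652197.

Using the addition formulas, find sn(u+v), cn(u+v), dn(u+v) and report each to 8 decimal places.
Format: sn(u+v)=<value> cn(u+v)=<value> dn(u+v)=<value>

sn(u+v)=-0.53063662 cn(u+v)=0.84759942 dn(u+v)=0.93820515

sn u = 0.2168126976876098, cn u = 0.9762132216485398, dn u = 0.9899518885510981
sn v = -0.6891034428610123, cn v = 0.7246629872134354, dn v = 0.89331494902591
m = k² = 0.425360926809
D = 1 − m·sn²u·sn²v = 0.9905049805355637
sn(u+v) = (sn u·cn v·dn v + sn v·cn u·dn u)/D = -0.5255982138715384/0.9905049805355637 = -0.5306366188965034
cn(u+v) = (cn u·cn v − sn u·sn v·dn u·dn v)/D = 0.8395514481202483/0.9905049805355637 = 0.8475994211218452
dn(u+v) = (dn u·dn v − m·sn u·sn v·cn u·cn v)/D = 0.9292968735271126/0.9905049805355637 = 0.9382051496850061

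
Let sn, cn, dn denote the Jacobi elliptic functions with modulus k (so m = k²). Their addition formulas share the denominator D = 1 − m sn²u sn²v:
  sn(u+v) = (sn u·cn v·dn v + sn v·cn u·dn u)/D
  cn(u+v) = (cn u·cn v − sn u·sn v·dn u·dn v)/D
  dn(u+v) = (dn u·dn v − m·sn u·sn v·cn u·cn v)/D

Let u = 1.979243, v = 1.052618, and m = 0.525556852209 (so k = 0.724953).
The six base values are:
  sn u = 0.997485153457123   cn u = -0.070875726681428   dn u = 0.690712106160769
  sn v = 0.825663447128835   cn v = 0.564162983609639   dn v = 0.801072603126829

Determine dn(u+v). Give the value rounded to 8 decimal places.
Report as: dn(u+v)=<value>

m = k² = 0.525556852209
D = 1 − m·sn²u·sn²v = 0.6435171014794204
dn(u+v) = (dn u·dn v − m·sn u·sn v·cn u·cn v)/D = 0.5706179242783635/0.6435171014794204 = 0.8867175759067402

dn(u+v)=0.88671758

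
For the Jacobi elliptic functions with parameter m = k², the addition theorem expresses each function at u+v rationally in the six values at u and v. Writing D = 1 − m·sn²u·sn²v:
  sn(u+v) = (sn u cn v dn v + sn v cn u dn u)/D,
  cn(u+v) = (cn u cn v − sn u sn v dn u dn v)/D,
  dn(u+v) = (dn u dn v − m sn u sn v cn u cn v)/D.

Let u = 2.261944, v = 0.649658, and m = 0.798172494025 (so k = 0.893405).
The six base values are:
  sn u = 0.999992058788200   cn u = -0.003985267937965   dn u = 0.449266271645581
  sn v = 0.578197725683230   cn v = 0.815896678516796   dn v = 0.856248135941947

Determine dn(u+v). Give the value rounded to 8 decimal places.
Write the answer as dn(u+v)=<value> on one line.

m = k² = 0.798172494025
D = 1 − m·sn²u·sn²v = 0.7331651083393217
dn(u+v) = (dn u·dn v − m·sn u·sn v·cn u·cn v)/D = 0.3861839987784842/0.7331651083393217 = 0.5267353756825966

dn(u+v)=0.52673538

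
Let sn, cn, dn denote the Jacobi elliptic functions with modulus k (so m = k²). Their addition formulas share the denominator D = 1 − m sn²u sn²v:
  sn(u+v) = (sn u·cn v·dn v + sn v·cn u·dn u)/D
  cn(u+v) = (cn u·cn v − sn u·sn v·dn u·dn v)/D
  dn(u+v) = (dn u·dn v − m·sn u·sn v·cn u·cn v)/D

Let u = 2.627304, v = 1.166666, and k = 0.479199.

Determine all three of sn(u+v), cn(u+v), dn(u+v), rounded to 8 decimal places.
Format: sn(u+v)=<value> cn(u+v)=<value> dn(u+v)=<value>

sn u = 0.6514572250150913, cn u = -0.7586853656000205, dn u = 0.9500237441031249
sn v = 0.9003122277469906, cn v = 0.4352446353135796, dn v = 0.9021470280550874
m = k² = 0.229631681601
D = 1 − m·sn²u·sn²v = 0.9210067625159918
sn(u+v) = (sn u·cn v·dn v + sn v·cn u·dn u)/D = -0.3931195331463225/0.9210067625159918 = -0.4268367498979103
cn(u+v) = (cn u·cn v − sn u·sn v·dn u·dn v)/D = -0.8328928438034547/0.9210067625159918 = -0.9043286951858758
dn(u+v) = (dn u·dn v − m·sn u·sn v·cn u·cn v)/D = 0.9015350770380619/0.9210067625159918 = 0.9788582600362918

sn(u+v)=-0.42683675 cn(u+v)=-0.90432870 dn(u+v)=0.97885826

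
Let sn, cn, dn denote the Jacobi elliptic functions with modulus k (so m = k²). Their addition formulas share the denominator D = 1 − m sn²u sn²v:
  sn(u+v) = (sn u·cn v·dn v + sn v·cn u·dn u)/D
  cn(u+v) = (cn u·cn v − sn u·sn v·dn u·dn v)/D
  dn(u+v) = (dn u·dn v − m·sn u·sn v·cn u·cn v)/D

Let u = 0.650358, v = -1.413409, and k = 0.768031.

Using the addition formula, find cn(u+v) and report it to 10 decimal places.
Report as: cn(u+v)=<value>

cn(u+v)=0.7487940527

sn u = 0.5856798635328381, cn u = 0.8105424710970772, dn u = 0.8931190881190939
sn v = -0.9409264032821713, cn v = 0.3386111392238548, dn v = 0.6912030020826473
m = k² = 0.589871616961
D = 1 − m·sn²u·sn²v = 0.8208613092868569
cn(u+v) = (cn u·cn v − sn u·sn v·dn u·dn v)/D = 0.6146560664851691/0.8208613092868569 = 0.7487940526995557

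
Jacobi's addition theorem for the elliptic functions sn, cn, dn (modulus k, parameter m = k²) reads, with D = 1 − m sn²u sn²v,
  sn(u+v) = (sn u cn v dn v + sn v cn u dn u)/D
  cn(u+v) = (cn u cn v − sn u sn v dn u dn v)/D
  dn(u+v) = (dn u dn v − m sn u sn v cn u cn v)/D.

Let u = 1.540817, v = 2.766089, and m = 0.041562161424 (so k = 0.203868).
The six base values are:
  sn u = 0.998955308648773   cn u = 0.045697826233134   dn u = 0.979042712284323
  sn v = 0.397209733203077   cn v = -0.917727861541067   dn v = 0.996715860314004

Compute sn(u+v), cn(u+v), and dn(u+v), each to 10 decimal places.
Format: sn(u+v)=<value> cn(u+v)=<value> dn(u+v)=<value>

sn(u+v)=-0.9018888891 cn(u+v)=-0.4319680911 dn(u+v)=0.9829512651

m = k² = 0.041562161424
D = 1 − m·sn²u·sn²v = 0.9934562001588817
sn(u+v) = (sn u·cn v·dn v + sn v·cn u·dn u)/D = -0.8959871087195867/0.9934562001588817 = -0.9018888890887117
cn(u+v) = (cn u·cn v − sn u·sn v·dn u·dn v)/D = -0.4291413783853052/0.9934562001588817 = -0.4319680911112874
dn(u+v) = (dn u·dn v − m·sn u·sn v·cn u·cn v)/D = 0.9765190287834594/0.9934562001588817 = 0.9829512651159521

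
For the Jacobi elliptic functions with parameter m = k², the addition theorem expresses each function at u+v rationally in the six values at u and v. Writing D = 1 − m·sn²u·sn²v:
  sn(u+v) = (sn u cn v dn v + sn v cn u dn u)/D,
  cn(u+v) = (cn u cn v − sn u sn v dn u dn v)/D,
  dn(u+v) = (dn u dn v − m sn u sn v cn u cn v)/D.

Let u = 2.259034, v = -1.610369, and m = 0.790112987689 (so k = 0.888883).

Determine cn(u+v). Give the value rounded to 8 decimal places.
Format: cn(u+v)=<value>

cn(u+v)=0.81619783

sn u = 0.9999409345445224, cn u = -0.01086864399210902, dn u = 0.4582361250725481
sn v = -0.9550398970370411, cn v = 0.296477309532244, dn v = 0.5285234071410917
m = k² = 0.790112987689
D = 1 − m·sn²u·sn²v = 0.27942212195947
cn(u+v) = (cn u·cn v − sn u·sn v·dn u·dn v)/D = 0.2280637292372983/0.27942212195947 = 0.8161978287115679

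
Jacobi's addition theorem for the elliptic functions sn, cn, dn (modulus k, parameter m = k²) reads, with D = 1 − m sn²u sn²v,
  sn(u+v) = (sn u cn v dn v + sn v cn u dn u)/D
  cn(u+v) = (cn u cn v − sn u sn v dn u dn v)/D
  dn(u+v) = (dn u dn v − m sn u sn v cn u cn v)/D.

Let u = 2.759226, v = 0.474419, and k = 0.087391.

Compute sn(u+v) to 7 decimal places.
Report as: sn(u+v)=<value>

sn u = 0.378632587074564, cn u = -0.9255470620153373, dn u = 0.9994524064492291
sn v = 0.4567061178594268, cn v = 0.889617626798037, dn v = 0.9992031985082397
m = k² = 0.007637186881
D = 1 − m·sn²u·sn²v = 0.9997716278954325
sn(u+v) = (sn u·cn v·dn v + sn v·cn u·dn u)/D = -0.0859017058067959/0.9997716278954325 = -0.08592132784126224

sn(u+v)=-0.0859213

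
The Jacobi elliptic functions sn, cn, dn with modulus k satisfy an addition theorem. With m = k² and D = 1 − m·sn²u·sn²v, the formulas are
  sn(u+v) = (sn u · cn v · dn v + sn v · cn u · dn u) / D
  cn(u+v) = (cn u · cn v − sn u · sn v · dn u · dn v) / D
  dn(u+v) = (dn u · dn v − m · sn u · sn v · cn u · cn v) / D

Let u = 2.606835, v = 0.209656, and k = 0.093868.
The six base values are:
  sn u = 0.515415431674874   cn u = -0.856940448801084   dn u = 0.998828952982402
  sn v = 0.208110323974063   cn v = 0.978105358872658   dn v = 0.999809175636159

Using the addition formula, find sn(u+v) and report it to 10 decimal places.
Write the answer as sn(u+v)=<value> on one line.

m = k² = 0.008811201424
D = 1 − m·sn²u·sn²v = 0.9998986235183695
sn(u+v) = (sn u·cn v·dn v + sn v·cn u·dn u)/D = 0.3259050833040213/0.9998986235183695 = 0.3259381257644406

sn(u+v)=0.3259381258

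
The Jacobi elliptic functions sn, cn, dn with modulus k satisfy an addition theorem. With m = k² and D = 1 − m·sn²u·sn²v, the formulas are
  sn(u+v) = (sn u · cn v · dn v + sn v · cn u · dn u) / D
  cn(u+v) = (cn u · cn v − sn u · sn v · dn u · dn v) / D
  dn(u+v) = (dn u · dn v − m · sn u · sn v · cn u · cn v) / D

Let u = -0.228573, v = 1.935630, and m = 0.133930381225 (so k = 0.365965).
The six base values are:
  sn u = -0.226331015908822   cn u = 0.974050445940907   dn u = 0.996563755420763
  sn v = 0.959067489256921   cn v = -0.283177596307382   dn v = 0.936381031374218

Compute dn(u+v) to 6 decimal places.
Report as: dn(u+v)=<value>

m = k² = 0.133930381225
D = 1 − m·sn²u·sn²v = 0.9936894735782299
dn(u+v) = (dn u·dn v − m·sn u·sn v·cn u·cn v)/D = 0.92514453608775/0.9936894735782299 = 0.9310197608880239

dn(u+v)=0.931020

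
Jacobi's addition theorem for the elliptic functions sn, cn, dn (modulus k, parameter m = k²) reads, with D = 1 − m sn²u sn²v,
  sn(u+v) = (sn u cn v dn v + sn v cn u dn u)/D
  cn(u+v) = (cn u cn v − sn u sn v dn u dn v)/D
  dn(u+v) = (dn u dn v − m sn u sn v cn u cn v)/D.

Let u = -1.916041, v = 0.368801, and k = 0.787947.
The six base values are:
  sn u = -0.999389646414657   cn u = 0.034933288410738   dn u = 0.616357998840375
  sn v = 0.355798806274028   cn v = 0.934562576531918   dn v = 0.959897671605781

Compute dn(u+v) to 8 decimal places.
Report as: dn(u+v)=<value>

m = k² = 0.620860474809
D = 1 − m·sn²u·sn²v = 0.9214994539369112
dn(u+v) = (dn u·dn v − m·sn u·sn v·cn u·cn v)/D = 0.5988480507042924/0.9214994539369112 = 0.6498626213459389

dn(u+v)=0.64986262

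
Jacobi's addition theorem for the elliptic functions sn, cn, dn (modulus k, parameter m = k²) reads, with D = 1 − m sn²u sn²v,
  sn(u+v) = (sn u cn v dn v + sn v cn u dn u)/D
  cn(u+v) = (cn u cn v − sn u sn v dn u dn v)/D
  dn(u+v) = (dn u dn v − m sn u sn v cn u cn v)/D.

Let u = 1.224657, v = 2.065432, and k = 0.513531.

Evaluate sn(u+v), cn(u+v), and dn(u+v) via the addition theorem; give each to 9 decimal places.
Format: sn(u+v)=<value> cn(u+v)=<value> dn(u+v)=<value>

sn u = 0.9187640094904513, cn u = 0.3948071616182131, dn u = 0.8816982123172047
sn v = 0.948837859964443, cn v = -0.3157637019958057, dn v = 0.8732582536570538
m = k² = 0.263714087961
D = 1 − m·sn²u·sn²v = 0.7995872762896624
sn(u+v) = (sn u·cn v·dn v + sn v·cn u·dn u)/D = 0.07694820613462997/0.7995872762896624 = 0.09623490570246935
cn(u+v) = (cn u·cn v − sn u·sn v·dn u·dn v)/D = -0.7958761122040185/0.7995872762896624 = -0.9953586503991598
dn(u+v) = (dn u·dn v − m·sn u·sn v·cn u·cn v)/D = 0.7986102643469107/0.7995872762896624 = 0.998778104690103

sn(u+v)=0.096234906 cn(u+v)=-0.995358650 dn(u+v)=0.998778105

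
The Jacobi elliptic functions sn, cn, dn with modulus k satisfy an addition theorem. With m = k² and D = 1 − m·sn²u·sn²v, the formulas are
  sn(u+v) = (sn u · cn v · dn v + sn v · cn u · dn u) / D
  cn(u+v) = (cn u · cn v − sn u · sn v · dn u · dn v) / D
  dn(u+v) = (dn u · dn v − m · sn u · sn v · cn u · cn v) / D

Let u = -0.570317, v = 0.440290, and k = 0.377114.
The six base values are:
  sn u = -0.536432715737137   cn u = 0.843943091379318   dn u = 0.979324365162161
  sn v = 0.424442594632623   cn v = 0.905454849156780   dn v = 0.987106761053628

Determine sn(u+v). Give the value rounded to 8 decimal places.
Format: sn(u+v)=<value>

sn(u+v)=-0.12960943

m = k² = 0.142214968996
D = 1 − m·sn²u·sn²v = 0.9926275175817494
sn(u+v) = (sn u·cn v·dn v + sn v·cn u·dn u)/D = -0.1286538848973945/0.9926275175817494 = -0.1296094281275041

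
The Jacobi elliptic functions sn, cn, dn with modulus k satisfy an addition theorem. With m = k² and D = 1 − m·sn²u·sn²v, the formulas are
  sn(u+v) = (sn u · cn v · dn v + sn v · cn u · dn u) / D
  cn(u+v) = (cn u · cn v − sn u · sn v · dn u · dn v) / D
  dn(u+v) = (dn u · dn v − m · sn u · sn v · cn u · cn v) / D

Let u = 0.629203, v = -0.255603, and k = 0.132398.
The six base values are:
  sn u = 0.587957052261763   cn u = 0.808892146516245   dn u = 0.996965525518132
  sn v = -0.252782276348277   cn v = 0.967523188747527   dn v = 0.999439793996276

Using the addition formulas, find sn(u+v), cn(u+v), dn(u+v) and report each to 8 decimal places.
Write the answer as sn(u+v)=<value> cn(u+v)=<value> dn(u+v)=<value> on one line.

sn(u+v)=0.36483154 cn(u+v)=0.93107355 dn(u+v)=0.99883273

m = k² = 0.017529230404
D = 1 − m·sn²u·sn²v = 0.9996127893462188
sn(u+v) = (sn u·cn v·dn v + sn v·cn u·dn u)/D = 0.3646902738963217/0.9996127893462188 = 0.3648315405556603
cn(u+v) = (cn u·cn v − sn u·sn v·dn u·dn v)/D = 0.9307130238424483/0.9996127893462188 = 0.931073545438696
dn(u+v) = (dn u·dn v − m·sn u·sn v·cn u·cn v)/D = 0.9984459717893312/0.9996127893462188 = 0.9988327304639122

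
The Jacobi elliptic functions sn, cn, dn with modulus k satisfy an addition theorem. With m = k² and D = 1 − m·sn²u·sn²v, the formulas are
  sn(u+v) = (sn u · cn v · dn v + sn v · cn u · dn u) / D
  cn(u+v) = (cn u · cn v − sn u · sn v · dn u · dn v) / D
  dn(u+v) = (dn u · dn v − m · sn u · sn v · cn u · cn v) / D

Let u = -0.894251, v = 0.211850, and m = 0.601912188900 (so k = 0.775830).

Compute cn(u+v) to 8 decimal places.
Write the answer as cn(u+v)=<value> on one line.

cn(u+v)=0.79388684

sn u = -0.7404597711667499, cn u = 0.6721006824008471, dn u = 0.8185250027664139
sn v = 0.2093458427899481, cn v = 0.9778416631063366, dn v = 0.9867222445457933
m = k² = 0.6019121889
D = 1 − m·sn²u·sn²v = 0.985536787833936
cn(u+v) = (cn u·cn v − sn u·sn v·dn u·dn v)/D = 0.7824046904837326/0.985536787833936 = 0.793886844349405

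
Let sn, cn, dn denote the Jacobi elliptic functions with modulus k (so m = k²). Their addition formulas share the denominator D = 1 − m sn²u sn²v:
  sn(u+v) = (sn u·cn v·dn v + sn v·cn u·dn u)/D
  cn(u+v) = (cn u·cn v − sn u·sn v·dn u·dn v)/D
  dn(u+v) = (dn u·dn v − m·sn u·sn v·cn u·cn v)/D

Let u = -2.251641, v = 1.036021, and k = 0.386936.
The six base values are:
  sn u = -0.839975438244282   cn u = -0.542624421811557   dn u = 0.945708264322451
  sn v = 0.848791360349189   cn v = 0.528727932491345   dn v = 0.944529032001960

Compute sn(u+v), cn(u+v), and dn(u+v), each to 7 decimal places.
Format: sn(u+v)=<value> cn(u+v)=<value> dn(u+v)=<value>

m = k² = 0.149719468096
D = 1 − m·sn²u·sn²v = 0.9238949719685113
sn(u+v) = (sn u·cn v·dn v + sn v·cn u·dn u)/D = -0.8550523042615859/0.9238949719685113 = -0.9254864786629971
cn(u+v) = (cn u·cn v − sn u·sn v·dn u·dn v)/D = 0.3499535343522744/0.9238949719685113 = 0.3787806460366815
dn(u+v) = (dn u·dn v − m·sn u·sn v·cn u·cn v)/D = 0.8626238193453634/0.9238949719685113 = 0.9336816905793962

sn(u+v)=-0.9254865 cn(u+v)=0.3787806 dn(u+v)=0.9336817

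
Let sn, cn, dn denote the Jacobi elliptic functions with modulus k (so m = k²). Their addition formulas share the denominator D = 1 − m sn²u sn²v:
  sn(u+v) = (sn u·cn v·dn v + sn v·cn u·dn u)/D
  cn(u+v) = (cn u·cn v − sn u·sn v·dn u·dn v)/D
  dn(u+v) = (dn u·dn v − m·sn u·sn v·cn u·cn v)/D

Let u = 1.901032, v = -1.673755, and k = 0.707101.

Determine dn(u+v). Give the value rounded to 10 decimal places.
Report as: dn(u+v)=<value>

sn u = 0.9994484288313216, cn u = -0.03320900640794156, dn u = 0.7075023574771456
sn v = -0.9918388237107266, cn v = 0.1274980304950713, dn v = 0.712836528795582
m = k² = 0.499991824201
D = 1 − m·sn²u·sn²v = 0.508678363239573
dn(u+v) = (dn u·dn v − m·sn u·sn v·cn u·cn v)/D = 0.5022349531961667/0.508678363239573 = 0.9873330369265744

dn(u+v)=0.9873330369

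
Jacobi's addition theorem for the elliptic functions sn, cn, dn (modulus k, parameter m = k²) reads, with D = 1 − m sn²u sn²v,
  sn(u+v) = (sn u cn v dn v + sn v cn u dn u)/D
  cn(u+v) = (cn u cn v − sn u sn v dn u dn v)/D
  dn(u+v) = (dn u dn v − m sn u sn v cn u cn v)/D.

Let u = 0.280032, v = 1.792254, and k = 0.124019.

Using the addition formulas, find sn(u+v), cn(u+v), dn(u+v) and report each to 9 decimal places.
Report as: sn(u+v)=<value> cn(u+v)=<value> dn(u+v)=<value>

sn u = 0.276333147513751, cn u = 0.961061908299951, dn u = 0.9994125918131548
sn v = 0.9772471112894893, cn v = -0.2121039449806358, dn v = 0.9926284483182126
m = k² = 0.015380712361
D = 1 − m·sn²u·sn²v = 0.9988783658887113
sn(u+v) = (sn u·cn v·dn v + sn v·cn u·dn u)/D = 0.8804639887242856/0.9988783658887113 = 0.8814526560908431
cn(u+v) = (cn u·cn v − sn u·sn v·dn u·dn v)/D = -0.4717426781628129/0.9988783658887113 = -0.4722723949908547
dn(u+v) = (dn u·dn v − m·sn u·sn v·cn u·cn v)/D = 0.9928920397894177/0.9988783658887113 = 0.9940069518935196

sn(u+v)=0.881452656 cn(u+v)=-0.472272395 dn(u+v)=0.994006952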